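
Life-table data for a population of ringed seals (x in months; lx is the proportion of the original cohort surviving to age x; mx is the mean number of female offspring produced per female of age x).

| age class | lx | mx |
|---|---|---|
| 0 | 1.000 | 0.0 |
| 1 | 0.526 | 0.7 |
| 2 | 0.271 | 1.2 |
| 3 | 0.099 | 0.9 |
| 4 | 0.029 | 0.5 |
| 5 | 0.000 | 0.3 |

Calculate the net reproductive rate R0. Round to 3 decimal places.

0.797

lx·mx by age: 0, 0.3682, 0.3252, 0.0891, 0.0145, 0
R0 = Σ lx·mx = 0.797 → 0.797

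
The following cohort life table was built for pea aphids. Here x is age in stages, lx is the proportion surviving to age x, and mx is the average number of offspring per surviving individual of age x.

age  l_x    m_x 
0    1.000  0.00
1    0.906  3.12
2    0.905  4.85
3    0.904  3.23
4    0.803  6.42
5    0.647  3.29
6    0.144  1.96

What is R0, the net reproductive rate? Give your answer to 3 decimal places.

17.702

lx·mx by age: 0, 2.82672, 4.38925, 2.91992, 5.15526, 2.12863, 0.28224
R0 = Σ lx·mx = 17.70202 → 17.702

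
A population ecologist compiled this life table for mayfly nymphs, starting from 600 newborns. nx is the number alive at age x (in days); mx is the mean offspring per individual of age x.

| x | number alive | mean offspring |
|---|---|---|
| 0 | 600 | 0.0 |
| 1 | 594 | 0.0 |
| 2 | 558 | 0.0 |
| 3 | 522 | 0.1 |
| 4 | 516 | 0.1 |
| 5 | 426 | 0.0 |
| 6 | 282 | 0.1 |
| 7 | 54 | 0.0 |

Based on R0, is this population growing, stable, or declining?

lx = nx/n0 = nx/600: 1, 0.99, 0.93, 0.87, 0.86, 0.71, 0.47, 0.09
R0 = Σ lx·mx = 0 + 0 + 0 + 0.087 + 0.086 + 0 + 0.047 + 0 = 0.22
R0 < 1, so the population is declining.

declining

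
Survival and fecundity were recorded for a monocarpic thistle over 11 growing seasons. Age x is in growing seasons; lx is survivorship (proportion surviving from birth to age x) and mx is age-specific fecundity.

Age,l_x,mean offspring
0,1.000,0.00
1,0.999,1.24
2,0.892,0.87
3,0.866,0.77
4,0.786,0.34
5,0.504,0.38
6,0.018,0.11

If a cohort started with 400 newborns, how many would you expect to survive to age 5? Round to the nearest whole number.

202

Expected survivors = N0 · l_5 = 400 × 0.504 = 201.6 → 202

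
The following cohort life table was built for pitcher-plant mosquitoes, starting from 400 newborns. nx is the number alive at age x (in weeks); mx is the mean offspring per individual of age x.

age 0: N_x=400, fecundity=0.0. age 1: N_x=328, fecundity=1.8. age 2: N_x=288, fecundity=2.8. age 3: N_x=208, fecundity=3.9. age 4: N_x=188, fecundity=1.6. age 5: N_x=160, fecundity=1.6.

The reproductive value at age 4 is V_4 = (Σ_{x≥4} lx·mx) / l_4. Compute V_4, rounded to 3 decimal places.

2.962

lx = nx/n0 = nx/400: 1, 0.82, 0.72, 0.52, 0.47, 0.4
lx·mx for x ≥ 4: 0.752, 0.64 → sum = 1.392
V_4 = 1.392 / l_4 = 1.392 / 0.47 = 2.961702… → 2.962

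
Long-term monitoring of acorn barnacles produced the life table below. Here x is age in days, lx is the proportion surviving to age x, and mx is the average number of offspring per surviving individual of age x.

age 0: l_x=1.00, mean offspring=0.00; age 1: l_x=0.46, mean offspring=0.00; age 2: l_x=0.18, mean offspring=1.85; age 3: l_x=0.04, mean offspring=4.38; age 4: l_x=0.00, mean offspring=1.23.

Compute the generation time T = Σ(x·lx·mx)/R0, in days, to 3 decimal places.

2.345

lx·mx: 0, 0, 0.333, 0.1752, 0 → R0 = 0.5082
x·lx·mx: 0, 0, 0.666, 0.5256, 0 → Σ = 1.1916
T = 1.1916 / 0.5082 = 2.344746… → 2.345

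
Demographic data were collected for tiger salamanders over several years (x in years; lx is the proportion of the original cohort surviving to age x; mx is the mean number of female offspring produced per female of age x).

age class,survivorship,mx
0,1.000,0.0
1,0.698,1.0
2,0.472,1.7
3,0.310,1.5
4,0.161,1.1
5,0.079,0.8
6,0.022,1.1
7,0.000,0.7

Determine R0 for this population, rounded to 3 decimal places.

lx·mx by age: 0, 0.698, 0.8024, 0.465, 0.1771, 0.0632, 0.0242, 0
R0 = Σ lx·mx = 2.2299 → 2.230

2.230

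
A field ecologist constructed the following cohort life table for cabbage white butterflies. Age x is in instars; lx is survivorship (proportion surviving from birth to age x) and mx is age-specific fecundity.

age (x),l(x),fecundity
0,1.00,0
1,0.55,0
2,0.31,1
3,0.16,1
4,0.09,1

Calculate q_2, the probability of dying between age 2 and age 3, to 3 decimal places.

0.484

q_2 = (l_2 − l_3) / l_2 = (0.31 − 0.16) / 0.31
     = 0.15 / 0.31 = 0.483871… → 0.484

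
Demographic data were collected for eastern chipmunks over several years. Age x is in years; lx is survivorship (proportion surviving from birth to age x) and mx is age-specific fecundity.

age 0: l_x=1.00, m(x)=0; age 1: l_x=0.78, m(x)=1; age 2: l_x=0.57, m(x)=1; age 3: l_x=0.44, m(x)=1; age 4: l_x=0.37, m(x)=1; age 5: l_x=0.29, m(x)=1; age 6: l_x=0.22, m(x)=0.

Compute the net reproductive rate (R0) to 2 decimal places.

lx·mx by age: 0, 0.78, 0.57, 0.44, 0.37, 0.29, 0
R0 = Σ lx·mx = 2.45 → 2.45

2.45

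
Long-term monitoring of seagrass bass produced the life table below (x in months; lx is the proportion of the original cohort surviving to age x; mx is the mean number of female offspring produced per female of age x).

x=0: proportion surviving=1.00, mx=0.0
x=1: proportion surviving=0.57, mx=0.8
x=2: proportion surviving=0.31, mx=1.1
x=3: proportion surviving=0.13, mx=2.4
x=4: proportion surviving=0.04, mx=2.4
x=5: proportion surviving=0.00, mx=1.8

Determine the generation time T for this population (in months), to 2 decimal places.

2.04

lx·mx: 0, 0.456, 0.341, 0.312, 0.096, 0 → R0 = 1.205
x·lx·mx: 0, 0.456, 0.682, 0.936, 0.384, 0 → Σ = 2.458
T = 2.458 / 1.205 = 2.039834… → 2.04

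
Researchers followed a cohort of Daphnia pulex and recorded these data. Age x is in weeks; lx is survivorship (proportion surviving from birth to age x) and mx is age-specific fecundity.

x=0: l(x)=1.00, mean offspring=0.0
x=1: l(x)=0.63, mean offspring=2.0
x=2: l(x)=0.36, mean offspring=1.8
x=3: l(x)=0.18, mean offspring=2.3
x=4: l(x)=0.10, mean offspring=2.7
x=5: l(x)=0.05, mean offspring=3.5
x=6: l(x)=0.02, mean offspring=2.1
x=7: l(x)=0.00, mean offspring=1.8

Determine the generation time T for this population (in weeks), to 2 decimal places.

lx·mx: 0, 1.26, 0.648, 0.414, 0.27, 0.175, 0.042, 0 → R0 = 2.809
x·lx·mx: 0, 1.26, 1.296, 1.242, 1.08, 0.875, 0.252, 0 → Σ = 6.005
T = 6.005 / 2.809 = 2.137771… → 2.14

2.14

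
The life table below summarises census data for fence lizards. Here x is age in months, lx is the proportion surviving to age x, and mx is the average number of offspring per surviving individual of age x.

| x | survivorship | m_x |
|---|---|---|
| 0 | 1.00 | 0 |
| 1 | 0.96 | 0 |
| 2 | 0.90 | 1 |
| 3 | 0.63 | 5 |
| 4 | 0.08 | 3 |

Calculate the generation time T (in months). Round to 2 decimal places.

lx·mx: 0, 0, 0.9, 3.15, 0.24 → R0 = 4.29
x·lx·mx: 0, 0, 1.8, 9.45, 0.96 → Σ = 12.21
T = 12.21 / 4.29 = 2.846154… → 2.85

2.85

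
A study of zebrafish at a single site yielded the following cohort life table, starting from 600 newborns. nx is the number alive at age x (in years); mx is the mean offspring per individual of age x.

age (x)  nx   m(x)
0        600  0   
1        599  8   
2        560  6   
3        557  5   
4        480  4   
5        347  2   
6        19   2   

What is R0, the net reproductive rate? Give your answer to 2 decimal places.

22.65

lx = nx/n0 = nx/600: 1, 0.99833…, 0.93333…, 0.92833…, 0.8, 0.57833…, 0.03167…
lx·mx by age: 0, 7.986667…, 5.6…, 4.641667…, 3.2, 1.156667…, 0.063333…
R0 = Σ lx·mx = 22.648333… → 22.65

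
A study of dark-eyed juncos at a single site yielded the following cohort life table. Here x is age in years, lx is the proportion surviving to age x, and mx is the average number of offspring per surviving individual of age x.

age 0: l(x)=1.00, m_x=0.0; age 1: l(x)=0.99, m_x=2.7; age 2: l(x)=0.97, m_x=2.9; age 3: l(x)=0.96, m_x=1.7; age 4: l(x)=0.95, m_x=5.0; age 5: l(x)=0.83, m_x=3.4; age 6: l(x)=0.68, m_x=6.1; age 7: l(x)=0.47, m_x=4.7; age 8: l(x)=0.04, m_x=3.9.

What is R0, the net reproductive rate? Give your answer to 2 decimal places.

21.20

lx·mx by age: 0, 2.673, 2.813, 1.632, 4.75, 2.822, 4.148, 2.209, 0.156
R0 = Σ lx·mx = 21.203 → 21.20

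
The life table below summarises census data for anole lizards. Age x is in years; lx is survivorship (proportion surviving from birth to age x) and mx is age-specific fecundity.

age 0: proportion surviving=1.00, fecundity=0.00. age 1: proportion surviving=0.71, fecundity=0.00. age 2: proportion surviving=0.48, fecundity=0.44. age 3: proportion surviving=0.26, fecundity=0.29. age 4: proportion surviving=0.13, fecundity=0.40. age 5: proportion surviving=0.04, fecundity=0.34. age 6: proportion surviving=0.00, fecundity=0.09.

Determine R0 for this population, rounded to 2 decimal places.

lx·mx by age: 0, 0, 0.2112, 0.0754, 0.052, 0.0136, 0
R0 = Σ lx·mx = 0.3522 → 0.35

0.35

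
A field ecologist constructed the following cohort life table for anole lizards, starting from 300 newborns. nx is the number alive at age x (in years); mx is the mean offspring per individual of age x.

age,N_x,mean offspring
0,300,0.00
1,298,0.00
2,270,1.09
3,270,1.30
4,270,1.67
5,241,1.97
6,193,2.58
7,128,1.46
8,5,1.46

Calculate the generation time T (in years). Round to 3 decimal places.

lx = nx/n0 = nx/300: 1, 0.99333…, 0.9, 0.9, 0.9, 0.80333…, 0.64333…, 0.42667…, 0.01667…
lx·mx: 0, 0, 0.981, 1.17, 1.503, 1.582567…, 1.6598…, 0.622933…, 0.024333… → R0 = 7.543633…
x·lx·mx: 0, 0, 1.962, 3.51, 6.012, 7.912833…, 9.9588…, 4.360533…, 0.194667… → Σ = 33.910833…
T = 33.910833… / 7.543633… = 4.495292… → 4.495

4.495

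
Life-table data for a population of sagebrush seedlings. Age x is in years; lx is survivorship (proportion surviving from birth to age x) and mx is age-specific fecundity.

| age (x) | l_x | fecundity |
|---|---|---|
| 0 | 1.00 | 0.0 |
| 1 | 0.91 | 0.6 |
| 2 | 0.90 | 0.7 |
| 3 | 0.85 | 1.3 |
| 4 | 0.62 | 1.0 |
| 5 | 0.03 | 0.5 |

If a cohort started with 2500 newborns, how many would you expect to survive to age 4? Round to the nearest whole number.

Expected survivors = N0 · l_4 = 2500 × 0.62 = 1550 → 1550

1550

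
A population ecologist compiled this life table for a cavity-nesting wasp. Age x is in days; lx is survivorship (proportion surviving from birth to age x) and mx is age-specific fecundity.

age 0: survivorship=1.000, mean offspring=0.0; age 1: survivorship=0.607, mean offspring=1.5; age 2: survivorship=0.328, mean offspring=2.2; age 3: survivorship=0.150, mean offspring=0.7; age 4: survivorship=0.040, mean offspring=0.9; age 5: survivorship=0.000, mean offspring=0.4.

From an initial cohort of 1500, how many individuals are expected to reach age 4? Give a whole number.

Expected survivors = N0 · l_4 = 1500 × 0.040 = 60 → 60

60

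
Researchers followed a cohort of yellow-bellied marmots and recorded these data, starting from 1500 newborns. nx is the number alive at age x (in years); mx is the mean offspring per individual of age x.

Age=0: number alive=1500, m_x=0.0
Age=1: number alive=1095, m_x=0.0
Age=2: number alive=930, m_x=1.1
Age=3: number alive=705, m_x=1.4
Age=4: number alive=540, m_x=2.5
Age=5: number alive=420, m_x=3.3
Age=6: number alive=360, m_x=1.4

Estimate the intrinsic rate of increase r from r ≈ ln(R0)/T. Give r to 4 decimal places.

lx = nx/n0 = nx/1500: 1, 0.73, 0.62, 0.47, 0.36, 0.28, 0.24
R0 = Σ lx·mx = 0 + 0 + 0.682 + 0.658 + 0.9 + 0.924 + 0.336 = 3.5
Σ x·lx·mx = 13.574; T = 13.574/3.5 = 3.87829…
r ≈ ln(R0)/T = ln(3.5)/3.87829… = 0.32302… → 0.3230

0.3230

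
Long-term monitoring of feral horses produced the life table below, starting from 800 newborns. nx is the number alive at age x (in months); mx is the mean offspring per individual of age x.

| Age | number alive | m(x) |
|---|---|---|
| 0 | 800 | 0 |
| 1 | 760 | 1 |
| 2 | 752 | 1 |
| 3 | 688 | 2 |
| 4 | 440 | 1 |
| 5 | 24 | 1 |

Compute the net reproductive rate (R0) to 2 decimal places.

lx = nx/n0 = nx/800: 1, 0.95, 0.94, 0.86, 0.55, 0.03
lx·mx by age: 0, 0.95, 0.94, 1.72, 0.55, 0.03
R0 = Σ lx·mx = 4.19 → 4.19

4.19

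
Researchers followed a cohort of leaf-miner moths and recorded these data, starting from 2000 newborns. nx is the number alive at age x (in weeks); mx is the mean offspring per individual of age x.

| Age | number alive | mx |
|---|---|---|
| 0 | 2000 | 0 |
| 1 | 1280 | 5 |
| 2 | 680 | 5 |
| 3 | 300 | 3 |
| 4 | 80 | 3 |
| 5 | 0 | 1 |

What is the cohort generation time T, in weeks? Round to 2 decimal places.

lx = nx/n0 = nx/2000: 1, 0.64, 0.34, 0.15, 0.04, 0
lx·mx: 0, 3.2, 1.7, 0.45, 0.12, 0 → R0 = 5.47
x·lx·mx: 0, 3.2, 3.4, 1.35, 0.48, 0 → Σ = 8.43
T = 8.43 / 5.47 = 1.541133… → 1.54

1.54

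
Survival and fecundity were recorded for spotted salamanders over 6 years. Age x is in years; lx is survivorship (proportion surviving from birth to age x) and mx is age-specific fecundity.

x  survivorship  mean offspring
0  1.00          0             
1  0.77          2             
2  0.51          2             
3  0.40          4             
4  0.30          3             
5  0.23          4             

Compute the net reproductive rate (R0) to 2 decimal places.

5.98

lx·mx by age: 0, 1.54, 1.02, 1.6, 0.9, 0.92
R0 = Σ lx·mx = 5.98 → 5.98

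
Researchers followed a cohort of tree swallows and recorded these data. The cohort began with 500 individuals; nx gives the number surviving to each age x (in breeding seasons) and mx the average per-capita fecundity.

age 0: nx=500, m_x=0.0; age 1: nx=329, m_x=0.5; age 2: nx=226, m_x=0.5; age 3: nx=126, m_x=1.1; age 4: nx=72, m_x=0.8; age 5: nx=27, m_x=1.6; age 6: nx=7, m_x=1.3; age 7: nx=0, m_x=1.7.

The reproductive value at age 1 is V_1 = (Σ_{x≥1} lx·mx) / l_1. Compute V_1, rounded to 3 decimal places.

1.599

lx = nx/n0 = nx/500: 1, 0.658, 0.452, 0.252, 0.144, 0.054, 0.014, 0
lx·mx for x ≥ 1: 0.329, 0.226, 0.2772, 0.1152, 0.0864, 0.0182, 0 → sum = 1.052
V_1 = 1.052 / l_1 = 1.052 / 0.658 = 1.598784… → 1.599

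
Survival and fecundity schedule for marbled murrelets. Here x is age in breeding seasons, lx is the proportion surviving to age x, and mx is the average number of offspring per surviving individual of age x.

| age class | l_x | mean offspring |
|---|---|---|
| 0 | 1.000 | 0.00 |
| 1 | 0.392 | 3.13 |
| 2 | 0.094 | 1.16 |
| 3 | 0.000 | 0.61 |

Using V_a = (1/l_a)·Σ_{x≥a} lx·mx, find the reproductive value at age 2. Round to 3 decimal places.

1.160

lx·mx for x ≥ 2: 0.10904, 0 → sum = 0.10904
V_2 = 0.10904 / l_2 = 0.10904 / 0.094 = 1.16 → 1.160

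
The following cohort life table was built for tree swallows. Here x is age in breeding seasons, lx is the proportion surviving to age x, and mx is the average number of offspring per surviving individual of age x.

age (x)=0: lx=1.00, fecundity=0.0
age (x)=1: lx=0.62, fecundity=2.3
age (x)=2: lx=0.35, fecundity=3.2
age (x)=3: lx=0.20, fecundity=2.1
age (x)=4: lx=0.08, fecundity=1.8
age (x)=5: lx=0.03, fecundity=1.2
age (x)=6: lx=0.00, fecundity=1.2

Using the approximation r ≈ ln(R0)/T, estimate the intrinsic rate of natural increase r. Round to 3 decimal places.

0.635

R0 = Σ lx·mx = 0 + 1.426 + 1.12 + 0.42 + 0.144 + 0.036 + 0 = 3.146
Σ x·lx·mx = 5.682; T = 5.682/3.146 = 1.8061…
r ≈ ln(R0)/T = ln(3.146)/1.8061… = 0.63459… → 0.635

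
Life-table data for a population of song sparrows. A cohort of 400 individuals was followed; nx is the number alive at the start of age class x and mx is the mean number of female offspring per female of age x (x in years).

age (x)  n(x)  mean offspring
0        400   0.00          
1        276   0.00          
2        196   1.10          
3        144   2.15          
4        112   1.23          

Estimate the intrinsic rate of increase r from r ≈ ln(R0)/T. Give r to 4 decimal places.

lx = nx/n0 = nx/400: 1, 0.69, 0.49, 0.36, 0.28
R0 = Σ lx·mx = 0 + 0 + 0.539 + 0.774 + 0.3444 = 1.6574
Σ x·lx·mx = 4.7776; T = 4.7776/1.6574 = 2.88259…
r ≈ ln(R0)/T = ln(1.6574)/2.88259… = 0.175277… → 0.1753

0.1753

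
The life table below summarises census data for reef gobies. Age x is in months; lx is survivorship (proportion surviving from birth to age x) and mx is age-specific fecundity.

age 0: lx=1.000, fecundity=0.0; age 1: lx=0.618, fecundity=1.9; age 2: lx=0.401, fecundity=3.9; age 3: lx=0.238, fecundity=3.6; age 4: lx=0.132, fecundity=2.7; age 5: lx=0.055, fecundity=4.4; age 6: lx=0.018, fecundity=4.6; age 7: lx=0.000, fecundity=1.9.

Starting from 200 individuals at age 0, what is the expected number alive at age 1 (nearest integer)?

Expected survivors = N0 · l_1 = 200 × 0.618 = 123.6 → 124

124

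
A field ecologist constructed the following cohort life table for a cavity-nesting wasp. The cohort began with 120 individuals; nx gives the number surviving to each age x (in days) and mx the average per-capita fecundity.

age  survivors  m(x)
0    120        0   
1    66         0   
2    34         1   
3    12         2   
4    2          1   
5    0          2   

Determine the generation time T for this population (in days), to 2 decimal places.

lx = nx/n0 = nx/120: 1, 0.55, 0.28333…, 0.1, 0.01667…, 0
lx·mx: 0, 0, 0.283333…, 0.2, 0.016667…, 0 → R0 = 0.5…
x·lx·mx: 0, 0, 0.566667…, 0.6, 0.066667…, 0 → Σ = 1.233333…
T = 1.233333… / 0.5… = 2.466667… → 2.47

2.47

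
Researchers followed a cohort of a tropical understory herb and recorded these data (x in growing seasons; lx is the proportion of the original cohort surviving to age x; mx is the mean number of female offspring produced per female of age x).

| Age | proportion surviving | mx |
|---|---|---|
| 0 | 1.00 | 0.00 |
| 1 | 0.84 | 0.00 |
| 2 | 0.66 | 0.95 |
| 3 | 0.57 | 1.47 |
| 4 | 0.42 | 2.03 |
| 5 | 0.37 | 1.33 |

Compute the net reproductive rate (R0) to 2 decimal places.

2.81

lx·mx by age: 0, 0, 0.627, 0.8379, 0.8526, 0.4921
R0 = Σ lx·mx = 2.8096 → 2.81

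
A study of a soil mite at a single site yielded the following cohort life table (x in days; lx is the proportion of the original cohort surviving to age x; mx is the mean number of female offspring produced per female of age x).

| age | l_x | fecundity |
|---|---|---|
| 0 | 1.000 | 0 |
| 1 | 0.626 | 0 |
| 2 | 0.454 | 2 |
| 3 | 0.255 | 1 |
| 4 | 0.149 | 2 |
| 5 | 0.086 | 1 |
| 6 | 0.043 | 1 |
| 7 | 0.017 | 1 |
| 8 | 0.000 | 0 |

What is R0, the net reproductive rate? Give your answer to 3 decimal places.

lx·mx by age: 0, 0, 0.908, 0.255, 0.298, 0.086, 0.043, 0.017, 0
R0 = Σ lx·mx = 1.607 → 1.607

1.607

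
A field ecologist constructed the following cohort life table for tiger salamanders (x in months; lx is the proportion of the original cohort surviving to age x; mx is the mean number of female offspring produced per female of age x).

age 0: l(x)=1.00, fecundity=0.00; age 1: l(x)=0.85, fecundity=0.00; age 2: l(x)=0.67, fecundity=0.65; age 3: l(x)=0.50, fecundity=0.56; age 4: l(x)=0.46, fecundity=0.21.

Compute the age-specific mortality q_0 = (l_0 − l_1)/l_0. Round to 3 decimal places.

0.150

q_0 = (l_0 − l_1) / l_0 = (1 − 0.85) / 1
     = 0.15 / 1 = 0.15 → 0.150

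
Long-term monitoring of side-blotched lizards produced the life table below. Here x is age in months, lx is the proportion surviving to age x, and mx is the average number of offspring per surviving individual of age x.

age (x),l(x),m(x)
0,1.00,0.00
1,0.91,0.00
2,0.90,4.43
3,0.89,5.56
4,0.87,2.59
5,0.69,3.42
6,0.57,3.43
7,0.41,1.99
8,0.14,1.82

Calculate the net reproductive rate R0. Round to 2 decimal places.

16.57

lx·mx by age: 0, 0, 3.987, 4.9484, 2.2533, 2.3598, 1.9551, 0.8159, 0.2548
R0 = Σ lx·mx = 16.5743 → 16.57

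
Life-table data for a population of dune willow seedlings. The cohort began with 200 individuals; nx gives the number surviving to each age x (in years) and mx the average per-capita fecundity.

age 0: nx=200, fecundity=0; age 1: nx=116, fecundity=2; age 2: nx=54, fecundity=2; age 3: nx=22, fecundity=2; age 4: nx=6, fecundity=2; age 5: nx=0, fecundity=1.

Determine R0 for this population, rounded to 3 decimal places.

lx = nx/n0 = nx/200: 1, 0.58, 0.27, 0.11, 0.03, 0
lx·mx by age: 0, 1.16, 0.54, 0.22, 0.06, 0
R0 = Σ lx·mx = 1.98 → 1.980

1.980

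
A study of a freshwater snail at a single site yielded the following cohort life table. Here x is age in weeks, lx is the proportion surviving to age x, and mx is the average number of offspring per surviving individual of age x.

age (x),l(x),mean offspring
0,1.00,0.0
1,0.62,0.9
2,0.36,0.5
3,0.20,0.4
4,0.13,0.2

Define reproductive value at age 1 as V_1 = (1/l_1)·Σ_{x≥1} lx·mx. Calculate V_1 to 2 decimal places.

lx·mx for x ≥ 1: 0.558, 0.18, 0.08, 0.026 → sum = 0.844
V_1 = 0.844 / l_1 = 0.844 / 0.62 = 1.36129… → 1.36

1.36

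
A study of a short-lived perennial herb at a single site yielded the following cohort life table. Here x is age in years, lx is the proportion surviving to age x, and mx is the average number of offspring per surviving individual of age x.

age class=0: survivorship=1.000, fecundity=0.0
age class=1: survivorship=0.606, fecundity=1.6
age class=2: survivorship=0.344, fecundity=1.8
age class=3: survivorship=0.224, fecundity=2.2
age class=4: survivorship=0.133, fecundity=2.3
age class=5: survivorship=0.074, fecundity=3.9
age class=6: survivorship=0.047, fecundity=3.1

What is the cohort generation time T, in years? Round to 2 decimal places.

lx·mx: 0, 0.9696, 0.6192, 0.4928, 0.3059, 0.2886, 0.1457 → R0 = 2.8218
x·lx·mx: 0, 0.9696, 1.2384, 1.4784, 1.2236, 1.443, 0.8742 → Σ = 7.2272
T = 7.2272 / 2.8218 = 2.561202… → 2.56

2.56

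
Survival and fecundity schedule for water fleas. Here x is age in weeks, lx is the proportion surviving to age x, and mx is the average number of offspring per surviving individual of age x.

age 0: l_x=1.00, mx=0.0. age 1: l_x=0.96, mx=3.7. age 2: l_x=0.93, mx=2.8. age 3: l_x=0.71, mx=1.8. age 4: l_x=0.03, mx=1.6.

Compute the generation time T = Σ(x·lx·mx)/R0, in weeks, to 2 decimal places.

lx·mx: 0, 3.552, 2.604, 1.278, 0.048 → R0 = 7.482
x·lx·mx: 0, 3.552, 5.208, 3.834, 0.192 → Σ = 12.786
T = 12.786 / 7.482 = 1.708901… → 1.71

1.71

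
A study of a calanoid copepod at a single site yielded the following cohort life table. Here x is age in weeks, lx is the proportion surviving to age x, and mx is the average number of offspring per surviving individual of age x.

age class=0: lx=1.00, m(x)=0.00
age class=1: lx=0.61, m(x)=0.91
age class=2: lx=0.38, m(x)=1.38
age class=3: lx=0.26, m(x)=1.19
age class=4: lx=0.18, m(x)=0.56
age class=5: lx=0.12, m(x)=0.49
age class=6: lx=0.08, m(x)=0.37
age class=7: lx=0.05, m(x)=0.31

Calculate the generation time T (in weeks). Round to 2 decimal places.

2.21

lx·mx: 0, 0.5551, 0.5244, 0.3094, 0.1008, 0.0588, 0.0296, 0.0155 → R0 = 1.5936
x·lx·mx: 0, 0.5551, 1.0488, 0.9282, 0.4032, 0.294, 0.1776, 0.1085 → Σ = 3.5154
T = 3.5154 / 1.5936 = 2.205949… → 2.21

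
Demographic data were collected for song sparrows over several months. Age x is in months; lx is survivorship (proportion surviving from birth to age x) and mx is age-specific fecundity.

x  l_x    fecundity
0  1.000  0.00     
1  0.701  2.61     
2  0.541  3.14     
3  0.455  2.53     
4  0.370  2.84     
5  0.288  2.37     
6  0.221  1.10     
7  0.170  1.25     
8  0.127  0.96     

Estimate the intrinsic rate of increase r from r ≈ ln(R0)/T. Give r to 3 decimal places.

0.672

R0 = Σ lx·mx = 0 + 1.82961 + 1.69874 + 1.15115 + 1.0508 + 0.68256 + 0.2431 + 0.2125 + 0.12192 = 6.99038
Σ x·lx·mx = 20.218; T = 20.218/6.99038 = 2.89226…
r ≈ ln(R0)/T = ln(6.99038)/2.89226… = 0.67232… → 0.672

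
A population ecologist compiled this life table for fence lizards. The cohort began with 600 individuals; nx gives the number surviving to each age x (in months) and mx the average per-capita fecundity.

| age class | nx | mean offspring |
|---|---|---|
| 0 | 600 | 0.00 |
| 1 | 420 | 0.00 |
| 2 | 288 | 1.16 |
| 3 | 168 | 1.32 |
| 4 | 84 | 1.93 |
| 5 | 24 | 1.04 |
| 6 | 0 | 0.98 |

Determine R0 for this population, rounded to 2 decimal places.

1.24

lx = nx/n0 = nx/600: 1, 0.7, 0.48, 0.28, 0.14, 0.04, 0
lx·mx by age: 0, 0, 0.5568, 0.3696, 0.2702, 0.0416, 0
R0 = Σ lx·mx = 1.2382 → 1.24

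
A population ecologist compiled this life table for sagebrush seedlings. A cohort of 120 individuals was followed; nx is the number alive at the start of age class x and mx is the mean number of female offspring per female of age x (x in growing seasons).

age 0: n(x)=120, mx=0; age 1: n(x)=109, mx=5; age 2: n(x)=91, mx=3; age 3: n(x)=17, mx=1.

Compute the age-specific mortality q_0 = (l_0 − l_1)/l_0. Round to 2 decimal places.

0.09

lx = nx/n0 = nx/120: 1, 0.90833…, 0.75833…, 0.14167…
q_0 = (l_0 − l_1) / l_0 = (1 − 0.908333…) / 1
     = 0.091667… / 1 = 0.091667… → 0.09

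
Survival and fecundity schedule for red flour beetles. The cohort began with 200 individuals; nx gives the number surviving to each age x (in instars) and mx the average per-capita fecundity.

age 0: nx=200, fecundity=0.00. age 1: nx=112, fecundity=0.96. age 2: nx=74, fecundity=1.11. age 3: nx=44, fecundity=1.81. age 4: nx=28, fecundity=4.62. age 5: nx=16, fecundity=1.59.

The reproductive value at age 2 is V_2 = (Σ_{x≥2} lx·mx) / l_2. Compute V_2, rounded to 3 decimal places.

lx = nx/n0 = nx/200: 1, 0.56, 0.37, 0.22, 0.14, 0.08
lx·mx for x ≥ 2: 0.4107, 0.3982, 0.6468, 0.1272 → sum = 1.5829
V_2 = 1.5829 / l_2 = 1.5829 / 0.37 = 4.278108… → 4.278

4.278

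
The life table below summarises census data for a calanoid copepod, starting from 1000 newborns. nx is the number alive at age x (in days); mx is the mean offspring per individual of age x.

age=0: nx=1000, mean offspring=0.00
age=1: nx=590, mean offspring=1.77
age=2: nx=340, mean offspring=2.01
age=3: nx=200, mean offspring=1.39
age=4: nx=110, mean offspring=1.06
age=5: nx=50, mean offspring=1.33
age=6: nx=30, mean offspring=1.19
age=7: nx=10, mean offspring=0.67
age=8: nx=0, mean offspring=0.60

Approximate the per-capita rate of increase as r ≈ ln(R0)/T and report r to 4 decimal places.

lx = nx/n0 = nx/1000: 1, 0.59, 0.34, 0.2, 0.11, 0.05, 0.03, 0.01, 0
R0 = Σ lx·mx = 0 + 1.0443 + 0.6834 + 0.278 + 0.1166 + 0.0665 + 0.0357 + 0.0067 + 0 = 2.2312
Σ x·lx·mx = 4.3051; T = 4.3051/2.2312 = 1.9295…
r ≈ ln(R0)/T = ln(2.2312)/1.9295… = 0.415931… → 0.4159

0.4159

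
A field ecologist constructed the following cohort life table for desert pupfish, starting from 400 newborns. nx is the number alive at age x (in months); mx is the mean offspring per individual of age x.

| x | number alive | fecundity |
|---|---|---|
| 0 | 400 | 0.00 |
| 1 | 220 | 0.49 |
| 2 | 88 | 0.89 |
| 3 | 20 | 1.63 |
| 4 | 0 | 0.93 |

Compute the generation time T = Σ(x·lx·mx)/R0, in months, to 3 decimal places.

1.656

lx = nx/n0 = nx/400: 1, 0.55, 0.22, 0.05, 0
lx·mx: 0, 0.2695, 0.1958, 0.0815, 0 → R0 = 0.5468
x·lx·mx: 0, 0.2695, 0.3916, 0.2445, 0 → Σ = 0.9056
T = 0.9056 / 0.5468 = 1.656181… → 1.656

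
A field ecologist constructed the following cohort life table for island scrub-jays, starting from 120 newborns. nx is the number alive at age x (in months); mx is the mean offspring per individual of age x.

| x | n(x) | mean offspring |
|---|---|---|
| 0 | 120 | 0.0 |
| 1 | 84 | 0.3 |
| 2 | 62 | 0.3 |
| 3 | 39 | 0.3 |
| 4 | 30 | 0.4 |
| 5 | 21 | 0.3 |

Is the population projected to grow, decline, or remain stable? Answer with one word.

declining

lx = nx/n0 = nx/120: 1, 0.7, 0.51667…, 0.325, 0.25, 0.175
R0 = Σ lx·mx = 0 + 0.21 + 0.155… + 0.0975 + 0.1 + 0.0525 = 0.615…
R0 < 1, so the population is declining.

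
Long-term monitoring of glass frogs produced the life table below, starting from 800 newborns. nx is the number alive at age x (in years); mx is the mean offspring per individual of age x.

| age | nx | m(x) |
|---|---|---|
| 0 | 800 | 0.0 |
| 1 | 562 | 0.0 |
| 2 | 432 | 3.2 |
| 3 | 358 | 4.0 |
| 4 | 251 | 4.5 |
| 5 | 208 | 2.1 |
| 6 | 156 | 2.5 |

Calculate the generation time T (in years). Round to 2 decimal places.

lx = nx/n0 = nx/800: 1, 0.7025, 0.54, 0.4475, 0.31375, 0.26, 0.195
lx·mx: 0, 0, 1.728, 1.79, 1.411875, 0.546, 0.4875 → R0 = 5.963375
x·lx·mx: 0, 0, 3.456, 5.37, 5.6475, 2.73, 2.925 → Σ = 20.1285
T = 20.1285 / 5.963375 = 3.375354… → 3.38

3.38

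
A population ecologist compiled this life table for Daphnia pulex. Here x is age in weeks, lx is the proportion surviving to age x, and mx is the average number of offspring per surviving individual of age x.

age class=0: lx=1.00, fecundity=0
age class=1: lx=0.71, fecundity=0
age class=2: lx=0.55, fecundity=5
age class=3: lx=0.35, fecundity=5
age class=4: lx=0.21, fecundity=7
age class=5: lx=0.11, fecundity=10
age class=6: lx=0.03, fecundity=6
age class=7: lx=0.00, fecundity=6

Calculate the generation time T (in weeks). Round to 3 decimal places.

lx·mx: 0, 0, 2.75, 1.75, 1.47, 1.1, 0.18, 0 → R0 = 7.25
x·lx·mx: 0, 0, 5.5, 5.25, 5.88, 5.5, 1.08, 0 → Σ = 23.21
T = 23.21 / 7.25 = 3.201379… → 3.201

3.201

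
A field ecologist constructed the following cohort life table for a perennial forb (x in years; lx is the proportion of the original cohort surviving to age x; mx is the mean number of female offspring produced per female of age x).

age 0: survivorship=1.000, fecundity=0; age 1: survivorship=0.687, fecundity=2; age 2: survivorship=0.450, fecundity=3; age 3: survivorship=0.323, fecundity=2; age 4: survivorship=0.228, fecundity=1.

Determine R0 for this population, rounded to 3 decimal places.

lx·mx by age: 0, 1.374, 1.35, 0.646, 0.228
R0 = Σ lx·mx = 3.598 → 3.598

3.598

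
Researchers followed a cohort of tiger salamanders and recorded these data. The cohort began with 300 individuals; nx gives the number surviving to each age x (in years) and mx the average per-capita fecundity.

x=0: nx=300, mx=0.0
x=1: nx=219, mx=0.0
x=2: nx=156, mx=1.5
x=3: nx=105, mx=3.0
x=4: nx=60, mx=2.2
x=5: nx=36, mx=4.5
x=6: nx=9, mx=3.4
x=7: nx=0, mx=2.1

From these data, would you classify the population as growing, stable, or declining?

growing

lx = nx/n0 = nx/300: 1, 0.73, 0.52, 0.35, 0.2, 0.12, 0.03, 0
R0 = Σ lx·mx = 0 + 0 + 0.78 + 1.05 + 0.44 + 0.54 + 0.102 + 0 = 2.912
R0 > 1, so the population is growing.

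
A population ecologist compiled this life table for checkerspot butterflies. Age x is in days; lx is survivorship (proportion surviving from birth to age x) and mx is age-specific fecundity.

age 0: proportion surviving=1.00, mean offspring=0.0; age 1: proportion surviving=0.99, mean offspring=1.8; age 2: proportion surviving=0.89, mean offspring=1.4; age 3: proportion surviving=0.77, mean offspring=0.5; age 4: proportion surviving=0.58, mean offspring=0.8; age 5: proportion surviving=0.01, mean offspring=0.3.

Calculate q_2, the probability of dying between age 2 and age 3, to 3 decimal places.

q_2 = (l_2 − l_3) / l_2 = (0.89 − 0.77) / 0.89
     = 0.12 / 0.89 = 0.134831… → 0.135

0.135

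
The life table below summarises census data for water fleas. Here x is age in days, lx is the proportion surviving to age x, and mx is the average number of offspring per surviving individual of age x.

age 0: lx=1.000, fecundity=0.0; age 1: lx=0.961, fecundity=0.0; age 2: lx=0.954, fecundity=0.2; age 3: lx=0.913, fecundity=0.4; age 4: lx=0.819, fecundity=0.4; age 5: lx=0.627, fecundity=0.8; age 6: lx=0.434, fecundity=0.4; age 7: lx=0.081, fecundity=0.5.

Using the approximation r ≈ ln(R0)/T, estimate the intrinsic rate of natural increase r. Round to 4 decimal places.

0.1134

R0 = Σ lx·mx = 0 + 0 + 0.1908 + 0.3652 + 0.3276 + 0.5016 + 0.1736 + 0.0405 = 1.5993
Σ x·lx·mx = 6.6207; T = 6.6207/1.5993 = 4.13975…
r ≈ ln(R0)/T = ln(1.5993)/4.13975… = 0.113429… → 0.1134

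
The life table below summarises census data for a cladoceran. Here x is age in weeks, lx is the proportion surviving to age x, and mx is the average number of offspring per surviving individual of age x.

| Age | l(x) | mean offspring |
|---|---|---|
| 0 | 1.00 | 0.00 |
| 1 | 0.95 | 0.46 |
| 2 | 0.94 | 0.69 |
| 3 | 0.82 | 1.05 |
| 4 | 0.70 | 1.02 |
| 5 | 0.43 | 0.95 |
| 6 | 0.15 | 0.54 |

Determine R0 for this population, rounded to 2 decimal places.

3.15

lx·mx by age: 0, 0.437, 0.6486, 0.861, 0.714, 0.4085, 0.081
R0 = Σ lx·mx = 3.1501 → 3.15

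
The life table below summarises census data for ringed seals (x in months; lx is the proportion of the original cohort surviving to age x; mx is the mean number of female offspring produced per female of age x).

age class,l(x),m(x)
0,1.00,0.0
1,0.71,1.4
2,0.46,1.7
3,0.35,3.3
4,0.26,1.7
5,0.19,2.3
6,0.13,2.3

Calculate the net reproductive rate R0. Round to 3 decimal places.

4.109

lx·mx by age: 0, 0.994, 0.782, 1.155, 0.442, 0.437, 0.299
R0 = Σ lx·mx = 4.109 → 4.109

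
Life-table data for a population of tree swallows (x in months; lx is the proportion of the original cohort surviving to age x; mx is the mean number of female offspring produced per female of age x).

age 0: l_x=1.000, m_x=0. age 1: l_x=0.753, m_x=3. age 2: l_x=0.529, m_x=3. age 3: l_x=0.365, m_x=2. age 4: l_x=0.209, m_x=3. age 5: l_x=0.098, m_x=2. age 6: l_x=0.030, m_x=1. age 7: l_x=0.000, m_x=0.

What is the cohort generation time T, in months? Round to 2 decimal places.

lx·mx: 0, 2.259, 1.587, 0.73, 0.627, 0.196, 0.03, 0 → R0 = 5.429
x·lx·mx: 0, 2.259, 3.174, 2.19, 2.508, 0.98, 0.18, 0 → Σ = 11.291
T = 11.291 / 5.429 = 2.079757… → 2.08

2.08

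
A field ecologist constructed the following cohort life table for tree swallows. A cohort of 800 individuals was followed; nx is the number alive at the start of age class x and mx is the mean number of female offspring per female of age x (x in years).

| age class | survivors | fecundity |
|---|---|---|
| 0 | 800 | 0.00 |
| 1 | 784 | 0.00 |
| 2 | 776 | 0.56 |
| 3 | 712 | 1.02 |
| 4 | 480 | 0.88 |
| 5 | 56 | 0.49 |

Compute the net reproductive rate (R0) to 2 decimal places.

2.01

lx = nx/n0 = nx/800: 1, 0.98, 0.97, 0.89, 0.6, 0.07
lx·mx by age: 0, 0, 0.5432, 0.9078, 0.528, 0.0343
R0 = Σ lx·mx = 2.0133 → 2.01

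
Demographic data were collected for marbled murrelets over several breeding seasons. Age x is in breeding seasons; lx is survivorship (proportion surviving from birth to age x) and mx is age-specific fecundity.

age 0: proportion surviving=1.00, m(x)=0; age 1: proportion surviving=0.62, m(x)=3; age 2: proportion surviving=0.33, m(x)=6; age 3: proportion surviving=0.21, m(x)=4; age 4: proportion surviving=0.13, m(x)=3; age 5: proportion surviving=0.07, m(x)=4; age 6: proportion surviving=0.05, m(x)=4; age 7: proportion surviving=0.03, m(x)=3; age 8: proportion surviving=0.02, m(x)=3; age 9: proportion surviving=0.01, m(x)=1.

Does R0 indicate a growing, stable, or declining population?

growing

R0 = Σ lx·mx = 0 + 1.86 + 1.98 + 0.84 + 0.39 + 0.28 + 0.2 + 0.09 + 0.06 + 0.01 = 5.71
R0 > 1, so the population is growing.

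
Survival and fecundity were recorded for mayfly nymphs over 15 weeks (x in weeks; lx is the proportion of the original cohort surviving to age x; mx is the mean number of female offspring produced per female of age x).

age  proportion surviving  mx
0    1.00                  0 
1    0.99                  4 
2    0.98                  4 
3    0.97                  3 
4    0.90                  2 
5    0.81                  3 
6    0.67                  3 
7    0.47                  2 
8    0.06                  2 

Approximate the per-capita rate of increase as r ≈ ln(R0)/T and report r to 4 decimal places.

0.8806

R0 = Σ lx·mx = 0 + 3.96 + 3.92 + 2.91 + 1.8 + 2.43 + 2.01 + 0.94 + 0.12 = 18.09
Σ x·lx·mx = 59.48; T = 59.48/18.09 = 3.288…
r ≈ ln(R0)/T = ln(18.09)/3.288… = 0.880583… → 0.8806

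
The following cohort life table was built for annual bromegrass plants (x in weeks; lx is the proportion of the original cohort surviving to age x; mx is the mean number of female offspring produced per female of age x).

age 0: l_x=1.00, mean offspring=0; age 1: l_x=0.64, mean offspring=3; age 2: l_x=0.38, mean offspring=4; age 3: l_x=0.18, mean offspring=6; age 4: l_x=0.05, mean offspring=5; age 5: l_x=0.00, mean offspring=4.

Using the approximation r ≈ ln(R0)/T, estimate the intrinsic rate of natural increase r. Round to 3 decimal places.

0.810

R0 = Σ lx·mx = 0 + 1.92 + 1.52 + 1.08 + 0.25 + 0 = 4.77
Σ x·lx·mx = 9.2; T = 9.2/4.77 = 1.92872…
r ≈ ln(R0)/T = ln(4.77)/1.92872… = 0.81004… → 0.810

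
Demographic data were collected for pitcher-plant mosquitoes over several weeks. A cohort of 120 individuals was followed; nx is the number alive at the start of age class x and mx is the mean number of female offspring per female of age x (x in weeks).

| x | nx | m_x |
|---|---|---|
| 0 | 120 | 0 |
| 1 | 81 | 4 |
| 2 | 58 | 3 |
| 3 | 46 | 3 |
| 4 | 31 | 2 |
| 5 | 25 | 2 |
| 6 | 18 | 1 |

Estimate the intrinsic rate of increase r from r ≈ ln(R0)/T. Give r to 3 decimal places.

lx = nx/n0 = nx/120: 1, 0.675, 0.48333…, 0.38333…, 0.25833…, 0.20833…, 0.15
R0 = Σ lx·mx = 0 + 2.7 + 1.45… + 1.15… + 0.51667… + 0.41667… + 0.15 = 6.383333…
Σ x·lx·mx = 14.1…; T = 14.1…/6.383333… = 2.20888…
r ≈ ln(R0)/T = ln(6.383333…)/2.20888… = 0.8392… → 0.839

0.839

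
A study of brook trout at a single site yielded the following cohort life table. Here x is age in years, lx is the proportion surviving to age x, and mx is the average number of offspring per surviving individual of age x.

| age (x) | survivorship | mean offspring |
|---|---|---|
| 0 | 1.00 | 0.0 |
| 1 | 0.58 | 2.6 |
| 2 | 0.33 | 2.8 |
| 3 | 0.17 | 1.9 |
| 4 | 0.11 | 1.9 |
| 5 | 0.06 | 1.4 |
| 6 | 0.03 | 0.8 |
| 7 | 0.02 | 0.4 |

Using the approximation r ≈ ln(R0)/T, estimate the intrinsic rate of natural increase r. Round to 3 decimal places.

R0 = Σ lx·mx = 0 + 1.508 + 0.924 + 0.323 + 0.209 + 0.084 + 0.024 + 0.008 = 3.08
Σ x·lx·mx = 5.781; T = 5.781/3.08 = 1.87695…
r ≈ ln(R0)/T = ln(3.08)/1.87695… = 0.59934… → 0.599

0.599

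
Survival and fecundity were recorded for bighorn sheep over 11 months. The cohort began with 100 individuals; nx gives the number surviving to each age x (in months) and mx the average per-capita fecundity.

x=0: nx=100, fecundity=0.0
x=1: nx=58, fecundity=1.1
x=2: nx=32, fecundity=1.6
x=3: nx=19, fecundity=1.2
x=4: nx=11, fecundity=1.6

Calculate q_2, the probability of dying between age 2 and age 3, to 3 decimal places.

0.406

lx = nx/n0 = nx/100: 1, 0.58, 0.32, 0.19, 0.11
q_2 = (l_2 − l_3) / l_2 = (0.32 − 0.19) / 0.32
     = 0.13 / 0.32 = 0.40625 → 0.406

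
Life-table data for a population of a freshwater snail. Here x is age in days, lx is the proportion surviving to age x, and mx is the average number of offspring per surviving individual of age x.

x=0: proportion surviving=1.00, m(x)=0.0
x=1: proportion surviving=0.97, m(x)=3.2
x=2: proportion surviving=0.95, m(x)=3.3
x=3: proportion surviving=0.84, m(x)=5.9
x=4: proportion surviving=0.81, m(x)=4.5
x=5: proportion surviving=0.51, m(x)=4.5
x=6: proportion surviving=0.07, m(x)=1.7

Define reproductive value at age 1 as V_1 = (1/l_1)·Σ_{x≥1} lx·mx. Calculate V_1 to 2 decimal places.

17.79

lx·mx for x ≥ 1: 3.104, 3.135, 4.956, 3.645, 2.295, 0.119 → sum = 17.254
V_1 = 17.254 / l_1 = 17.254 / 0.97 = 17.787629… → 17.79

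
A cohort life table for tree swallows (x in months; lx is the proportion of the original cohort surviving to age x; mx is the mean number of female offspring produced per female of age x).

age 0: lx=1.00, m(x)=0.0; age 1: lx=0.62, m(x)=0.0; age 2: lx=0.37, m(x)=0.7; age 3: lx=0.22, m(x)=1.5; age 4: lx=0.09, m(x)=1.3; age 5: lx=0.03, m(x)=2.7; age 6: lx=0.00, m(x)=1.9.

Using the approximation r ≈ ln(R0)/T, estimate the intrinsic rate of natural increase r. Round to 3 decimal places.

R0 = Σ lx·mx = 0 + 0 + 0.259 + 0.33 + 0.117 + 0.081 + 0 = 0.787
Σ x·lx·mx = 2.381; T = 2.381/0.787 = 3.02541…
r ≈ ln(R0)/T = ln(0.787)/3.02541… = -0.07917… → -0.079

-0.079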